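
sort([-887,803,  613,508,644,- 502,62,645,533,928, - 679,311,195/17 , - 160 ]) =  [  -  887 ,- 679, - 502 , - 160 , 195/17,62,311,508,533, 613,644, 645,803,928]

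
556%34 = 12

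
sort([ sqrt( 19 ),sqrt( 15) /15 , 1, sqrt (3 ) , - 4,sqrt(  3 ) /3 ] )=[ - 4, sqrt( 15)/15, sqrt(3) /3,1,sqrt( 3 ), sqrt (19)] 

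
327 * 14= 4578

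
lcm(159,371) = 1113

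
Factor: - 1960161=- 3^1*7^1*31^1*3011^1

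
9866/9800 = 1 + 33/4900 = 1.01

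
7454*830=6186820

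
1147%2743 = 1147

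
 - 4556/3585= - 4556/3585 = -1.27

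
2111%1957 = 154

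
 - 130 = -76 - 54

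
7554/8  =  3777/4 = 944.25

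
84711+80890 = 165601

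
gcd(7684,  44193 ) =1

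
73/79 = 73/79 =0.92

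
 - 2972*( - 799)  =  2374628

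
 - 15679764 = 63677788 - 79357552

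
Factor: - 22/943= - 2^1 * 11^1*23^(-1 )  *41^(- 1) 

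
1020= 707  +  313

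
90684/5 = 18136 +4/5 =18136.80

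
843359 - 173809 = 669550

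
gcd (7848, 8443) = 1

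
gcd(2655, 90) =45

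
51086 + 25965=77051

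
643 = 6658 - 6015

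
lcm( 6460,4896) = 465120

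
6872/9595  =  6872/9595=0.72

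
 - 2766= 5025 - 7791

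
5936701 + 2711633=8648334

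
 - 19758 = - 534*37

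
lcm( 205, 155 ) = 6355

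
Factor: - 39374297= - 47^1 * 827^1 * 1013^1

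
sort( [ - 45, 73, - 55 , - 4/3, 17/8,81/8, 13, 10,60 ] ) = [ - 55, - 45, - 4/3, 17/8,  10, 81/8, 13,60, 73]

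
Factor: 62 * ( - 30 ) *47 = - 87420 = - 2^2*3^1*5^1 * 31^1 * 47^1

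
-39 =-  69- - 30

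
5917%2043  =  1831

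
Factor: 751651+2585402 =3^1*1112351^1 = 3337053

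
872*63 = 54936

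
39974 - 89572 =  - 49598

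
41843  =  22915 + 18928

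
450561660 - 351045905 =99515755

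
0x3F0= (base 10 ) 1008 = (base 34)tm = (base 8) 1760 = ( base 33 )ui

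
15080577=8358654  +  6721923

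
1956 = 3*652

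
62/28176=31/14088=0.00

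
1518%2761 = 1518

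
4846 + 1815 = 6661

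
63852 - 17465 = 46387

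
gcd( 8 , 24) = 8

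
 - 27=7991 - 8018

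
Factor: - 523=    -523^1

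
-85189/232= - 85189/232 = -367.19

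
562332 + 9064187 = 9626519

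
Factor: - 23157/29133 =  - 3^ (-1 )*13^( - 1 )*31^1 = -31/39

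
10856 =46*236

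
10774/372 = 5387/186 = 28.96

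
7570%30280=7570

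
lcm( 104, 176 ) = 2288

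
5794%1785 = 439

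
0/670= 0= 0.00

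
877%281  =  34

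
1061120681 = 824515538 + 236605143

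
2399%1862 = 537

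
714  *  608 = 434112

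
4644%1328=660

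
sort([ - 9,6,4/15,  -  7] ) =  [ - 9, - 7,  4/15,  6 ]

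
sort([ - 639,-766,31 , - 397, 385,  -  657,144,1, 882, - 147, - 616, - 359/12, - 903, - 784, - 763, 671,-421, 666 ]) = [- 903, - 784, - 766, - 763,  -  657 ,-639, - 616, -421, - 397, - 147, - 359/12, 1,  31,144,  385,666,671, 882] 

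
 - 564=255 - 819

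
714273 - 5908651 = - 5194378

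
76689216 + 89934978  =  166624194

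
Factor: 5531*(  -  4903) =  - 4903^1*5531^1 = - 27118493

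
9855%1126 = 847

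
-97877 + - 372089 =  - 469966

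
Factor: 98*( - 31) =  - 3038 = - 2^1*7^2*31^1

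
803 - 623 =180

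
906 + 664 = 1570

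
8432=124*68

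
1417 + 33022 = 34439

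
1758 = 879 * 2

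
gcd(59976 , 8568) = 8568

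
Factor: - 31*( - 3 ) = 3^1 * 31^1 = 93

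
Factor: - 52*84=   -  4368 = - 2^4*3^1*7^1*13^1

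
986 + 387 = 1373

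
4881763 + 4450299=9332062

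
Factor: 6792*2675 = 18168600 = 2^3* 3^1 * 5^2*107^1*283^1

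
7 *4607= 32249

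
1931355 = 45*42919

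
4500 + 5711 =10211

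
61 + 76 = 137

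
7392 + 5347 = 12739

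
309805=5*61961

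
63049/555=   63049/555 = 113.60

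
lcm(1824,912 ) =1824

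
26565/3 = 8855 = 8855.00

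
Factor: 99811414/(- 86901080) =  - 49905707/43450540 = - 2^( - 2)*5^( - 1) * 7^( - 1 )*310361^( - 1 ) * 49905707^1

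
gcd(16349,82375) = 1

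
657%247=163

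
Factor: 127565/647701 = 5^1*31^1*787^( - 1)  =  155/787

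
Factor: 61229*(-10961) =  - 7^1*97^1*113^1*8747^1=- 671131069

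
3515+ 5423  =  8938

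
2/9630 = 1/4815 = 0.00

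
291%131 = 29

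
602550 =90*6695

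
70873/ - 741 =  -70873/741 = - 95.65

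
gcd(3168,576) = 288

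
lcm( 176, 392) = 8624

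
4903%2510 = 2393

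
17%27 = 17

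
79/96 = 79/96 = 0.82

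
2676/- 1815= - 892/605 = -  1.47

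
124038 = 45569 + 78469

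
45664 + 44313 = 89977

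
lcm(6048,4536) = 18144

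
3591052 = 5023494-1432442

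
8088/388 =2022/97 = 20.85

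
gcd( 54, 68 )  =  2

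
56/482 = 28/241 = 0.12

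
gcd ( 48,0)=48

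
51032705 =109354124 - 58321419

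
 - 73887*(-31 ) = 2290497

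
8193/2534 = 3 + 591/2534 = 3.23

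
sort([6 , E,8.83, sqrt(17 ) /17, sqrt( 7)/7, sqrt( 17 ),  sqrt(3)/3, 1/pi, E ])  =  [sqrt( 17 ) /17,1/pi,sqrt(7 )/7, sqrt(3 )/3 , E,E, sqrt( 17),6,8.83]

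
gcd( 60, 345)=15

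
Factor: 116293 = 116293^1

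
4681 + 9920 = 14601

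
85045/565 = 150 + 59/113=150.52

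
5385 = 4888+497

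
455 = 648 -193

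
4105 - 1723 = 2382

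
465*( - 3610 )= - 1678650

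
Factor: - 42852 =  - 2^2*3^1  *  3571^1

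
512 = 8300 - 7788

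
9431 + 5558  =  14989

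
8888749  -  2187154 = 6701595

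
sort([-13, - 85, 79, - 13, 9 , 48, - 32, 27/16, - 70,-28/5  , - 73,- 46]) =[ - 85, - 73 ,  -  70, -46, - 32,-13, - 13, - 28/5,27/16 , 9, 48,79] 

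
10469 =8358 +2111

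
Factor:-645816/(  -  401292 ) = 758/471 = 2^1 * 3^( - 1 )*157^( - 1 )*379^1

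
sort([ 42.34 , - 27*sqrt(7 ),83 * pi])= [ - 27 *sqrt(7) , 42.34,83*pi]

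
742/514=1 + 114/257 = 1.44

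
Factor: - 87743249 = -11^1*53^1*150503^1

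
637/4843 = 637/4843 = 0.13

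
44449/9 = 4938+ 7/9=4938.78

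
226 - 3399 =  - 3173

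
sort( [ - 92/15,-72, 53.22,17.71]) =[  -  72, - 92/15,17.71,53.22]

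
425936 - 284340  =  141596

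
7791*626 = 4877166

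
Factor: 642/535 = 6/5 = 2^1*3^1*5^( - 1)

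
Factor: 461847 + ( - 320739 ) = 141108= 2^2*3^1*11^1*1069^1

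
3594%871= 110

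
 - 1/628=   -  1/628 = -0.00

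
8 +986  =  994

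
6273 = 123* 51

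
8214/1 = 8214 = 8214.00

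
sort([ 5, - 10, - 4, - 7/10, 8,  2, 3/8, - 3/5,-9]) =[  -  10,-9,-4,  -  7/10, - 3/5, 3/8 , 2 , 5, 8] 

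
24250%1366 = 1028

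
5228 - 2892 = 2336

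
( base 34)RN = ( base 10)941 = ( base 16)3AD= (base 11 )786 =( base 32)TD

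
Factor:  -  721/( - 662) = 2^( - 1)*7^1*103^1*331^( - 1)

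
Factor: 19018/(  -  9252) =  -37/18 =- 2^( - 1)*3^( - 2)*37^1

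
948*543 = 514764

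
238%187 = 51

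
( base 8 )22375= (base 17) 1FD0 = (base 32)97t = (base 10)9469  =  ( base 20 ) 13D9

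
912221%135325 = 100271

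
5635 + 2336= 7971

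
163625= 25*6545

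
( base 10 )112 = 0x70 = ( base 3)11011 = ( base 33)3d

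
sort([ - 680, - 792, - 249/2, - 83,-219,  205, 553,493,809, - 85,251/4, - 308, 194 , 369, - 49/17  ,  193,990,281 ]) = [ - 792 , - 680, - 308, - 219, - 249/2,-85, - 83 ,-49/17,251/4, 193,194,205,281, 369,493,553,809,990]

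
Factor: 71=71^1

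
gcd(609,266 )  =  7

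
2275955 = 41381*55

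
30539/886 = 30539/886 = 34.47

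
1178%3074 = 1178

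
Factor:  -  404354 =-2^1*181^1*1117^1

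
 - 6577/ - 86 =6577/86 = 76.48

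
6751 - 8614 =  -1863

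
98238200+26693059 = 124931259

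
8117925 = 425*19101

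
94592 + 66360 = 160952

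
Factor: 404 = 2^2*101^1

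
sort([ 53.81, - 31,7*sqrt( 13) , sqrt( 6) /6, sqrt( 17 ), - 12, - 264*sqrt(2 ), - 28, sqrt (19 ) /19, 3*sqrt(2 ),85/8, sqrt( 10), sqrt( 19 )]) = [ - 264*sqrt(2), - 31, - 28,-12 , sqrt(19 ) /19, sqrt( 6)/6, sqrt( 10), sqrt(17 ),3*sqrt( 2 ) , sqrt(19 ),85/8, 7*sqrt (13 ) , 53.81]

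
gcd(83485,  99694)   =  1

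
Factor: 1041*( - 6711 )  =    -  6986151 =- 3^2*347^1*2237^1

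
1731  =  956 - - 775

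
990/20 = 99/2 = 49.50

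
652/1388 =163/347 = 0.47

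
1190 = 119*10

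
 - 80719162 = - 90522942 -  - 9803780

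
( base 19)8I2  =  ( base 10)3232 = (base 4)302200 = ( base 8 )6240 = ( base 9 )4381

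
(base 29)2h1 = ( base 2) 100010000000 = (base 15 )9a1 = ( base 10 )2176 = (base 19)60a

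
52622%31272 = 21350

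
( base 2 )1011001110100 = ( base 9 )7786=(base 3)21212220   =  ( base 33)596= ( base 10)5748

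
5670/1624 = 405/116 = 3.49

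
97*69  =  6693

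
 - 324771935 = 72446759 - 397218694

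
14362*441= 6333642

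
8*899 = 7192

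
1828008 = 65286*28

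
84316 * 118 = 9949288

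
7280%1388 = 340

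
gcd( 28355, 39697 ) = 5671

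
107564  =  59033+48531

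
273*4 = 1092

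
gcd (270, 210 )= 30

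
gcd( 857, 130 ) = 1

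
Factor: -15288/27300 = -14/25 = -2^1*5^(-2 )*7^1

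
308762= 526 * 587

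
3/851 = 3/851=0.00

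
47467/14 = 3390+1/2 =3390.50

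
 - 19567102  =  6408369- 25975471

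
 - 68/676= - 1 + 152/169 =-0.10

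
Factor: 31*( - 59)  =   - 31^1 * 59^1 = - 1829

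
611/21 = 611/21=29.10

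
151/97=1 + 54/97=1.56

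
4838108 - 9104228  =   - 4266120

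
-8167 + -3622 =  - 11789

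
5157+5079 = 10236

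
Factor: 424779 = 3^1*17^1*8329^1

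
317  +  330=647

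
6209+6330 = 12539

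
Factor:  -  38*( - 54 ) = 2052 =2^2*3^3*19^1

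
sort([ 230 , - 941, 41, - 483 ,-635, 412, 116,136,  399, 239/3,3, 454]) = [- 941, - 635,  -  483  ,  3, 41,239/3, 116, 136, 230, 399 , 412,454]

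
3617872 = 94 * 38488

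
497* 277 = 137669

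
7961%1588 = 21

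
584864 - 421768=163096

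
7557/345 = 2519/115 =21.90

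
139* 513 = 71307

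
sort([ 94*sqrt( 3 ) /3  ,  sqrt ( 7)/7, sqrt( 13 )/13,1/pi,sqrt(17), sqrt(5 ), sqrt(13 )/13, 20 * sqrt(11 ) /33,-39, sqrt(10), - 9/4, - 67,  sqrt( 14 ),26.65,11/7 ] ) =[-67 , - 39, - 9/4,  sqrt ( 13 )/13 , sqrt(13) /13  ,  1/pi , sqrt(7)/7, 11/7,20*sqrt( 11 )/33,sqrt( 5),  sqrt(10),  sqrt ( 14 ), sqrt ( 17),26.65,94*  sqrt(3 )/3]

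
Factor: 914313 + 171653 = 1085966 = 2^1 * 7^1*77569^1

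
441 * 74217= 32729697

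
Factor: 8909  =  59^1* 151^1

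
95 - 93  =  2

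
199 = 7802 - 7603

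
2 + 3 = 5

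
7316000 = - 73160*(-100 )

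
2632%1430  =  1202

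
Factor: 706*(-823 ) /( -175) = 581038/175 =2^1*5^( - 2)*7^( - 1)*353^1*823^1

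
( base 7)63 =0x2d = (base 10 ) 45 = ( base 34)1B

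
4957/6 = 4957/6 = 826.17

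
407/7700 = 37/700=0.05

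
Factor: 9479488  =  2^6*73^1*2029^1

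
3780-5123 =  - 1343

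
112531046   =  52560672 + 59970374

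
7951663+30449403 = 38401066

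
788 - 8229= - 7441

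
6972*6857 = 47807004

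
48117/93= 16039/31=517.39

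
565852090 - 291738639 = 274113451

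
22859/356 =64+75/356 = 64.21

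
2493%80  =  13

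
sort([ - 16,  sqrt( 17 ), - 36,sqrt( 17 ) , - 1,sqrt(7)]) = [  -  36, - 16,- 1,sqrt( 7) , sqrt( 17), sqrt(17 ) ] 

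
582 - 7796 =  - 7214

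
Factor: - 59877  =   - 3^2*6653^1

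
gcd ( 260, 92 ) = 4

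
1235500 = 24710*50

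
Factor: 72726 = 2^1*3^1*17^1*23^1*31^1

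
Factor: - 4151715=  - 3^1 * 5^1 * 276781^1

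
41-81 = - 40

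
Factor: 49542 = 2^1 * 3^1*23^1 * 359^1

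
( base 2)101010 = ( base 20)22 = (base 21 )20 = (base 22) 1k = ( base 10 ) 42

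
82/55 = 82/55 =1.49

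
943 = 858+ 85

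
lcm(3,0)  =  0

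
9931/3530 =2 + 2871/3530= 2.81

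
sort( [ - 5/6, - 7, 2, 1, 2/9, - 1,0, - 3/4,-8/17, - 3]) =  [ - 7, - 3, - 1, - 5/6, - 3/4, - 8/17,0, 2/9,1,2 ]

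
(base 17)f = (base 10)15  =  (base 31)F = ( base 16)f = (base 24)f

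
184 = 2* 92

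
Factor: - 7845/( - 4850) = 1569/970  =  2^( - 1)*3^1*  5^( - 1) * 97^ ( -1)* 523^1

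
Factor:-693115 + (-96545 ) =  - 2^2*3^2*5^1*41^1*107^1 = -789660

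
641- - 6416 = 7057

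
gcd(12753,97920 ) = 9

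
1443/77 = 18+57/77 = 18.74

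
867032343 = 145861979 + 721170364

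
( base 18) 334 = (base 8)2006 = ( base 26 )1dg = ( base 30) 14a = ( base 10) 1030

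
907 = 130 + 777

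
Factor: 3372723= 3^2*293^1 *1279^1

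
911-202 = 709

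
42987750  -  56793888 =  - 13806138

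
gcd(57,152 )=19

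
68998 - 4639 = 64359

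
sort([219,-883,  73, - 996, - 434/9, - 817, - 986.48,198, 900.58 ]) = [ -996, - 986.48,  -  883, - 817,-434/9 , 73, 198,219, 900.58] 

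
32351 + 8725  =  41076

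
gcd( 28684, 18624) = 4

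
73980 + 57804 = 131784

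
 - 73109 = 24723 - 97832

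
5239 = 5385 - 146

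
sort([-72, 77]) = [ - 72, 77 ] 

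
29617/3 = 29617/3 =9872.33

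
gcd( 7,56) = 7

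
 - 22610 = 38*( - 595) 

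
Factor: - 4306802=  - 2^1*2153401^1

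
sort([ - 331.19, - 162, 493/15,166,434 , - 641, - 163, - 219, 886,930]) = [ - 641, - 331.19, - 219, - 163,-162, 493/15, 166,434, 886, 930 ] 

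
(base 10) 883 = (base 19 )289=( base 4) 31303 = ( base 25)1A8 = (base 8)1563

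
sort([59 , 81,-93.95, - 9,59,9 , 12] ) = [ - 93.95  ,- 9, 9,  12,59, 59, 81] 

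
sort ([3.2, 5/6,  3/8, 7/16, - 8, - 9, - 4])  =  [ - 9, - 8, - 4,3/8, 7/16,5/6,3.2 ] 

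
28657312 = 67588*424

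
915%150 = 15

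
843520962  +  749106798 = 1592627760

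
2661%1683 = 978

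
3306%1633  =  40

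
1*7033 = 7033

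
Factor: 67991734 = 2^1*67^1*507401^1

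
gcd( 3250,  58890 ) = 130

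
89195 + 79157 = 168352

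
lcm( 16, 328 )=656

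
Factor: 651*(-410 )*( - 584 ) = 2^4*3^1*5^1 * 7^1*31^1*41^1*73^1=155875440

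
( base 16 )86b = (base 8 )4153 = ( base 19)5I8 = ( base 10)2155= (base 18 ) 6bd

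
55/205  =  11/41 = 0.27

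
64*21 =1344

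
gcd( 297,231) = 33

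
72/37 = 1 + 35/37 = 1.95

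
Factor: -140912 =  - 2^4*8807^1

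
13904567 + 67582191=81486758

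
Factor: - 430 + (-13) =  - 443=- 443^1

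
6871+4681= 11552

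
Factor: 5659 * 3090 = 17486310= 2^1*3^1*5^1*103^1*5659^1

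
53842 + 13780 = 67622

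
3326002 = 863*3854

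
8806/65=135 +31/65 = 135.48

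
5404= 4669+735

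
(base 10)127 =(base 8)177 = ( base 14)91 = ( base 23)5c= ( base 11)106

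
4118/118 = 34 + 53/59 = 34.90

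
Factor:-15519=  - 3^1 * 7^1 * 739^1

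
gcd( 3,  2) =1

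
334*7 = 2338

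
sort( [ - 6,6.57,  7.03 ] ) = [- 6,6.57, 7.03 ]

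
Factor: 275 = 5^2*11^1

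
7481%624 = 617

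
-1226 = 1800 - 3026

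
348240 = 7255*48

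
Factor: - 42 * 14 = - 2^2 *3^1 * 7^2 = - 588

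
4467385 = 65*68729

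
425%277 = 148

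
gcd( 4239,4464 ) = 9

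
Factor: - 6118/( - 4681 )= 2^1*7^1*19^1*23^1*31^( - 1)*151^( - 1)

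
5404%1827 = 1750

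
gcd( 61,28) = 1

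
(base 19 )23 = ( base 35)16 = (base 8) 51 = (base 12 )35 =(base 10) 41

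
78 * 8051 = 627978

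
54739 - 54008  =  731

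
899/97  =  9  +  26/97=9.27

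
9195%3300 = 2595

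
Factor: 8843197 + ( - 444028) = 3^2 * 933241^1 = 8399169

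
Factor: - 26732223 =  - 3^2  *7^1 *211^1*2011^1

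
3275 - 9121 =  - 5846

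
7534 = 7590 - 56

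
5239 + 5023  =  10262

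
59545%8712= 7273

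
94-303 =  -  209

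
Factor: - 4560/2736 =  - 3^( -1)*5^1 = - 5/3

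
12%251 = 12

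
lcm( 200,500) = 1000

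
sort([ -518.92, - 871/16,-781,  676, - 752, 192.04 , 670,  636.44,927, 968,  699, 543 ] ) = [-781 , - 752, - 518.92, - 871/16,  192.04,543,636.44, 670, 676,699,927,968 ] 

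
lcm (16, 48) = 48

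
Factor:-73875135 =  - 3^1*5^1*19^1*259211^1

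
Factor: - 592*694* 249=- 102301152  =  - 2^5*3^1*37^1*83^1*347^1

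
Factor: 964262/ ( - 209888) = -482131/104944 = -2^( - 4 )*7^(-1 )*13^1*937^( - 1)*37087^1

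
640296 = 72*8893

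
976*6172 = 6023872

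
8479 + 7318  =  15797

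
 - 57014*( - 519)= 29590266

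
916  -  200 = 716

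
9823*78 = 766194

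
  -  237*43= -10191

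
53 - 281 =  - 228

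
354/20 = 17 + 7/10 = 17.70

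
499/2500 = 499/2500 = 0.20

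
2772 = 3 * 924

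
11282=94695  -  83413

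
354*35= 12390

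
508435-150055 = 358380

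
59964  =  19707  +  40257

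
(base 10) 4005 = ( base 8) 7645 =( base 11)3011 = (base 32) 3T5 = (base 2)111110100101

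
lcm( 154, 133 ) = 2926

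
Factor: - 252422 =-2^1  *126211^1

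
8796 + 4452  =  13248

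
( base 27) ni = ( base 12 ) 453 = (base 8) 1177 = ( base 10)639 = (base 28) mn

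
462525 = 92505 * 5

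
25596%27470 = 25596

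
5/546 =5/546 =0.01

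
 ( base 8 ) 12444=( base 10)5412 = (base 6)41020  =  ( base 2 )1010100100100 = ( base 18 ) GCC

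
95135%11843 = 391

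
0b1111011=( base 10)123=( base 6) 323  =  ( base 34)3L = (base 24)53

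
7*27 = 189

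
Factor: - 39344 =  - 2^4*2459^1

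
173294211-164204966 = 9089245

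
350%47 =21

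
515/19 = 27 + 2/19 = 27.11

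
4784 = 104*46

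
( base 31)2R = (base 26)3B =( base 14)65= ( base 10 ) 89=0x59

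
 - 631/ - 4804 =631/4804 = 0.13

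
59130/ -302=- 29565/151 =- 195.79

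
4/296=1/74 =0.01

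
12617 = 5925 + 6692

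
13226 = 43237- 30011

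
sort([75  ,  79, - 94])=[ - 94 , 75 , 79 ]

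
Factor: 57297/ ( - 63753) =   -  71^1*79^(-1) = - 71/79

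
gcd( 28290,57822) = 138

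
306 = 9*34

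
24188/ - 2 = -12094/1 = - 12094.00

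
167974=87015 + 80959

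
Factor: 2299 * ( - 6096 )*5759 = -80710680336 = -2^4*3^1*11^2*13^1* 19^1*127^1*443^1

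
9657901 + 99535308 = 109193209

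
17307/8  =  2163 + 3/8  =  2163.38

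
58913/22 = 2677 + 19/22 = 2677.86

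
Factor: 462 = 2^1*3^1*7^1*11^1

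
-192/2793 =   -  1 + 867/931 =- 0.07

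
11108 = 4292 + 6816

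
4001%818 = 729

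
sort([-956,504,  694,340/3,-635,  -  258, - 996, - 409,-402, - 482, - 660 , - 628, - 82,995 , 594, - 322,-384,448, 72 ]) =[-996 ,-956, - 660,  -  635 , - 628, - 482,-409, - 402,-384, - 322, - 258, -82 , 72,340/3,448,  504,  594,694, 995] 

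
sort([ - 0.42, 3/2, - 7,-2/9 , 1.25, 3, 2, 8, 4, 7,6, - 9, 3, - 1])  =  [- 9, - 7, - 1, - 0.42, - 2/9,1.25, 3/2,  2, 3, 3, 4 , 6, 7, 8] 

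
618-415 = 203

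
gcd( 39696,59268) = 12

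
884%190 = 124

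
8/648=1/81 =0.01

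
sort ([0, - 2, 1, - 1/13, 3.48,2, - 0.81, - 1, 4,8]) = [  -  2, - 1, - 0.81, -1/13, 0, 1,2, 3.48 , 4, 8]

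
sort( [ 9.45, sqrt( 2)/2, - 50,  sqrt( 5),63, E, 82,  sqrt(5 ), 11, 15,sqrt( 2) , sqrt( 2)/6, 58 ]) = [ - 50, sqrt( 2 )/6 , sqrt(2)/2,sqrt( 2),  sqrt( 5 ),sqrt( 5), E,9.45,11, 15,58, 63, 82]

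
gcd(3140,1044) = 4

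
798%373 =52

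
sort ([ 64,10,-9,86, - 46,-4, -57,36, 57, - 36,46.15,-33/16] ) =[-57, - 46 ,-36 , - 9, - 4, - 33/16,  10  ,  36,  46.15,57,64,86]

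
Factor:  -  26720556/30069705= -2^2*5^(  -  1 )*2004647^(-1 )*2226713^1 = - 8906852/10023235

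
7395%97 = 23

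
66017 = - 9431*( - 7 )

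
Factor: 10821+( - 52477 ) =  - 41656 = - 2^3 * 41^1*127^1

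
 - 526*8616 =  - 4532016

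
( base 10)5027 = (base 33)4kb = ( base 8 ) 11643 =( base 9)6805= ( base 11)3860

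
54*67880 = 3665520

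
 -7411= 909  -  8320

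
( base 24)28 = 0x38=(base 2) 111000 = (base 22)2C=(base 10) 56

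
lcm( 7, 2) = 14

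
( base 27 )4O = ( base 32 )44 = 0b10000100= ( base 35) 3r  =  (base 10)132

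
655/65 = 10+ 1/13 = 10.08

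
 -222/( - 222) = 1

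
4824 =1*4824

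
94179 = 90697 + 3482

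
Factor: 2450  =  2^1*5^2*7^2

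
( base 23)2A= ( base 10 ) 56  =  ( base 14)40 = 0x38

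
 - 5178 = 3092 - 8270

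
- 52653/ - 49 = 52653/49 = 1074.55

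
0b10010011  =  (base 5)1042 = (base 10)147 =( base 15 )9c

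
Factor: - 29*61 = - 1769 = - 29^1*61^1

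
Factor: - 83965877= - 83965877^1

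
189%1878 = 189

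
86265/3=28755 = 28755.00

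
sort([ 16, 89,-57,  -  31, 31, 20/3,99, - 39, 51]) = [- 57 , - 39, - 31, 20/3, 16,31,  51, 89,99]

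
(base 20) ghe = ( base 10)6754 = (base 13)30c7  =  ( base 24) bha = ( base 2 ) 1101001100010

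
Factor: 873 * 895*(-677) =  - 3^2*5^1*97^1*179^1*677^1= -528963795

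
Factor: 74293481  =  74293481^1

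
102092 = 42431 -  -59661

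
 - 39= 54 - 93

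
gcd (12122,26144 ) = 38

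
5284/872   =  6 + 13/218 = 6.06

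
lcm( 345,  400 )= 27600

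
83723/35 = 83723/35 = 2392.09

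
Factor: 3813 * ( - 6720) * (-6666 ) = 170805317760  =  2^7*3^3*5^1*7^1*11^1*31^1*41^1*101^1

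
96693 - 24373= 72320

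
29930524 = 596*50219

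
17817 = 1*17817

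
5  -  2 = 3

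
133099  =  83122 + 49977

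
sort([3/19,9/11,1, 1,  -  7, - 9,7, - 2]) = [- 9, - 7,-2,3/19, 9/11,1,1,7 ] 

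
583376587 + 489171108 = 1072547695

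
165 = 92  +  73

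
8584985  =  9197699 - 612714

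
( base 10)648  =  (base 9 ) 800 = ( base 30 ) LI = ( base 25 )10n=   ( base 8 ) 1210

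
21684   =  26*834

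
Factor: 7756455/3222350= 1551291/644470 = 2^( - 1 )*3^1*5^( - 1 )*7^2*17^(  -  2)*61^1*173^1*223^(-1 )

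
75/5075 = 3/203 = 0.01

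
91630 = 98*935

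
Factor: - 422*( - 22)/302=4642/151 =2^1*11^1*151^( - 1) * 211^1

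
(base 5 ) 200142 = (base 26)985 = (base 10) 6297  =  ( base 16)1899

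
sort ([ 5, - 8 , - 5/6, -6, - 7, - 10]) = [-10, - 8, - 7, - 6 , - 5/6, 5]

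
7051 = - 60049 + 67100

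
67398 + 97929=165327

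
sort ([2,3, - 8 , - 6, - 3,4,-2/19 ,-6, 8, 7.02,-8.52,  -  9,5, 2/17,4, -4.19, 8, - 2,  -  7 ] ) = [- 9,-8.52, - 8, - 7,-6,-6,-4.19,-3,- 2, - 2/19  ,  2/17, 2 , 3, 4,4,5,  7.02, 8, 8 ]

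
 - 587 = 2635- 3222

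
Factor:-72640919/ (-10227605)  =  5^( - 1 )*13^1 * 19^( - 1 )*199^( - 1)*541^( - 1) * 809^1*6907^1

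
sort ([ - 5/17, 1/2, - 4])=[ - 4, - 5/17, 1/2]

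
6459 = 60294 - 53835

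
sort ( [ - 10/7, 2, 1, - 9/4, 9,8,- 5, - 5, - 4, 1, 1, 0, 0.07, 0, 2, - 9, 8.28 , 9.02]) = [ - 9 , - 5, - 5,- 4, - 9/4, - 10/7, 0,  0,  0.07, 1,1,1, 2, 2, 8, 8.28, 9,9.02 ]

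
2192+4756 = 6948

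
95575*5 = 477875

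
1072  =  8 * 134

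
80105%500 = 105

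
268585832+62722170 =331308002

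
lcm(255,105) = 1785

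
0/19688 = 0= 0.00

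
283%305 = 283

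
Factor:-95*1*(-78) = 7410=2^1* 3^1*5^1  *13^1*19^1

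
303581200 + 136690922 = 440272122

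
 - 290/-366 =145/183=0.79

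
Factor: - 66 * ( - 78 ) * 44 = 2^4*3^2 *11^2*13^1 = 226512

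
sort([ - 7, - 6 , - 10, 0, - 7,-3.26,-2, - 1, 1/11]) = [ - 10 , - 7, - 7,  -  6, - 3.26,-2, - 1,0, 1/11] 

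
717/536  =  1  +  181/536 = 1.34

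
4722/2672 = 2361/1336 = 1.77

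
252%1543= 252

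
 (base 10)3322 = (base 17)b87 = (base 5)101242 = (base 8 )6372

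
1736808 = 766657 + 970151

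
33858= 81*418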